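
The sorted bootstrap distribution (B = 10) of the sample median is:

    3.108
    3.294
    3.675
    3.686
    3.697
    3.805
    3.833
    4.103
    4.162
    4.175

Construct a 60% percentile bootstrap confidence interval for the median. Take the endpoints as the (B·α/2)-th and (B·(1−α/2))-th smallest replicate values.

(3.294, 4.103)

α = 0.40; lower rank = 10 × 0.200 = 2; upper rank = 10 × 0.800 = 8.
The 2nd smallest replicate is 3.294; the 8th is 4.103.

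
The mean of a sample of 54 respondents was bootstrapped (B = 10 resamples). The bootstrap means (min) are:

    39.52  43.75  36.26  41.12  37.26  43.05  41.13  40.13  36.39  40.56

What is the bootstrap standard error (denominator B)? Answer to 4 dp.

Bootstrap SE is the standard deviation of the 10 replicate means.
Mean of replicates: (39.52 + 43.75 + 36.26 + 41.12 + 37.26 + 43.05 + 41.13 + 40.13 + 36.39 + 40.56) / 10 = 399.17000 / 10 = 39.91700
Sum of squared deviations: (−0.39700)² + (+3.83300)² + (−3.65700)² + (+1.20300)² + (−2.65700)² + (+3.13300)² + (+1.21300)² + (+0.21300)² + (−3.52700)² + (+0.64300)² = 60.91561
Variance = 60.91561 / 10 = 6.09156
SE* = √6.09156

SE* = 2.4681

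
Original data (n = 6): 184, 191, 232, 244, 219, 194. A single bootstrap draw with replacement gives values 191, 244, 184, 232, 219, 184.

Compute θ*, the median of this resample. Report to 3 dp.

θ* = 205.000

Sorted: 184, 184, 191, 219, 232, 244
Median = average of the two middle values = 205.000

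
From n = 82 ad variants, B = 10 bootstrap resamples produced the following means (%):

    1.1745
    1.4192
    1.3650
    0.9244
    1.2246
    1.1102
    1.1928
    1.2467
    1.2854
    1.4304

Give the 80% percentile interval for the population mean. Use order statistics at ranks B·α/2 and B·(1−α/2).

Sorted replicates: 0.9244, 1.1102, 1.1745, 1.1928, 1.2246, 1.2467, 1.2854, 1.3650, 1.4192, 1.4304
α = 0.20; lower rank = 10 × 0.100 = 1; upper rank = 10 × 0.900 = 9.
The 1st smallest replicate is 0.9244; the 9th is 1.4192.

(0.9244, 1.4192)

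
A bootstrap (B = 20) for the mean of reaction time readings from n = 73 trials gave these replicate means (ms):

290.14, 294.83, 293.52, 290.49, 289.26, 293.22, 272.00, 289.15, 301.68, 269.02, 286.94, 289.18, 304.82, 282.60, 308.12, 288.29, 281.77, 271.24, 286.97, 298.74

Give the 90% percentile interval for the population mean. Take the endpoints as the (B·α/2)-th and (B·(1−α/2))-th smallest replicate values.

(269.02, 304.82)

Sorted replicates: 269.02, 271.24, 272.00, 281.77, 282.60, 286.94, 286.97, 288.29, 289.15, 289.18, 289.26, 290.14, 290.49, 293.22, 293.52, 294.83, 298.74, 301.68, 304.82, 308.12
α = 0.10; lower rank = 20 × 0.050 = 1; upper rank = 20 × 0.950 = 19.
The 1st smallest replicate is 269.02; the 19th is 304.82.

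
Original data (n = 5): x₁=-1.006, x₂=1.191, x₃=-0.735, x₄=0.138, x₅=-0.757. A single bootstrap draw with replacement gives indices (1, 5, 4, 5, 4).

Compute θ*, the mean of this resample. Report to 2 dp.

θ* = -0.45

Resample values: -1.006, -0.757, 0.138, -0.757, 0.138.
Mean = ((-1.006) + (-0.757) + 0.138 + (-0.757) + 0.138) / 5 = -2.2440 / 5 = -0.45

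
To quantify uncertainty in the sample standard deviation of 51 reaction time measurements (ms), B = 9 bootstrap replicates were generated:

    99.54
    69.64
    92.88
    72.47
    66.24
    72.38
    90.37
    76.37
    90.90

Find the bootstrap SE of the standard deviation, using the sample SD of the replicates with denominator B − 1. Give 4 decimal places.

SE* = 12.1744

Bootstrap SE is the standard deviation of the 9 replicate standard deviations.
Mean of replicates: (99.54 + 69.64 + 92.88 + 72.47 + 66.24 + 72.38 + 90.37 + 76.37 + 90.90) / 9 = 730.79000 / 9 = 81.19889
Sum of squared deviations: (+18.34111)² + (−11.55889)² + (+11.68111)² + (−8.72889)² + (−14.95889)² + (−8.81889)² + (+9.17111)² + (−4.82889)² + (+9.70111)² = 1185.72629
Variance = 1185.72629 / 8 = 148.21579
SE* = √148.21579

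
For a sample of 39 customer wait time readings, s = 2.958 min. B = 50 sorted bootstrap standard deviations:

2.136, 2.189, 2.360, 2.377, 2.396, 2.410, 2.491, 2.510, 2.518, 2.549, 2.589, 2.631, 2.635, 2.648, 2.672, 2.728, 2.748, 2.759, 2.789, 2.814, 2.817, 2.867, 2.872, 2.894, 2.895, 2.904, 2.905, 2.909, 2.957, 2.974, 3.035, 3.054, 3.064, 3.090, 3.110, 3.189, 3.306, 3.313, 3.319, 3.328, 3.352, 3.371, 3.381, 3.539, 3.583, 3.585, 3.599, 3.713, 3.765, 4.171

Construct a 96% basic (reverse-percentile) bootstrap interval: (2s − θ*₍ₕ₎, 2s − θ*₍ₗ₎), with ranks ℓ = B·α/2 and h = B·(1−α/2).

(2.151, 3.780)

Percentile endpoints at ranks 1 and 49: θ*₍1₎ = 2.136, θ*₍49₎ = 3.765.
Basic interval reflects these around s:
  lower = 2 × 2.958 − 3.765 = 2.151
  upper = 2 × 2.958 − 2.136 = 3.780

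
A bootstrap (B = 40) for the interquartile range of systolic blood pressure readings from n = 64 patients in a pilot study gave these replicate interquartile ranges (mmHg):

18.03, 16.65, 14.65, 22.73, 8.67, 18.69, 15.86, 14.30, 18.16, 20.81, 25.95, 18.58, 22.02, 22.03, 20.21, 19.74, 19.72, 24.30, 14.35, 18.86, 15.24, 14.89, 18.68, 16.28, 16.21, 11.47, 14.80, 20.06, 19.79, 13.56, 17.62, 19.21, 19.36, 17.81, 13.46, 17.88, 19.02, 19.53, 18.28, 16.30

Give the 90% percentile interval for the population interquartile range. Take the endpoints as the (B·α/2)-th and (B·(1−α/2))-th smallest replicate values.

(11.47, 22.73)

Sorted replicates: 8.67, 11.47, 13.46, 13.56, 14.30, 14.35, 14.65, 14.80, 14.89, 15.24, 15.86, 16.21, 16.28, 16.30, 16.65, 17.62, 17.81, 17.88, 18.03, 18.16, 18.28, 18.58, 18.68, 18.69, 18.86, 19.02, 19.21, 19.36, 19.53, 19.72, 19.74, 19.79, 20.06, 20.21, 20.81, 22.02, 22.03, 22.73, 24.30, 25.95
α = 0.10; lower rank = 40 × 0.050 = 2; upper rank = 40 × 0.950 = 38.
The 2nd smallest replicate is 11.47; the 38th is 22.73.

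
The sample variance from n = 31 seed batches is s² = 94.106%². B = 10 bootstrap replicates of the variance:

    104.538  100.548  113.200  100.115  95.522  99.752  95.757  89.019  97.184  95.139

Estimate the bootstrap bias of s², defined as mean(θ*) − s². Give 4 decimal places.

mean(θ*) = (104.538 + 100.548 + 113.200 + 100.115 + 95.522 + 99.752 + 95.757 + 89.019 + 97.184 + 95.139) / 10 = 99.07740
bias = 99.07740 − 94.106

bias = +4.9714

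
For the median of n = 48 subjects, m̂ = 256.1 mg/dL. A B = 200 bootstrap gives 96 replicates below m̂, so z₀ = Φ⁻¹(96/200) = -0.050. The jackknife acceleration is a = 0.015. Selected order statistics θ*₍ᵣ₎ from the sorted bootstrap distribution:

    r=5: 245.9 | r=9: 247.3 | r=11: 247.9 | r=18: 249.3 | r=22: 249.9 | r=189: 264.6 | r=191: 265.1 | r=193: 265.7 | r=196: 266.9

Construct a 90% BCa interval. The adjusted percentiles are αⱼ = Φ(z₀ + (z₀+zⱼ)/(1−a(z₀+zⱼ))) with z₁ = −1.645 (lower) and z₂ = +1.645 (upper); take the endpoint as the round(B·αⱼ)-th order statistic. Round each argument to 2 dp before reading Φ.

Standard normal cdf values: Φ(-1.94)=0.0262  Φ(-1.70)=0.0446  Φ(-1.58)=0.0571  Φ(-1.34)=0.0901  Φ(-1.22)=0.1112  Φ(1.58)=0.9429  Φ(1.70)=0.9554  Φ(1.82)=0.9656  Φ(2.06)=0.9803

Lower: z₀ + z₁ = -0.050 + (-1.645) = -1.695; 1 − a(z₀+z₁) = 1 − (0.015)(-1.695) = 1.0254; argument = -0.050 + (-1.695)/1.0254 = -1.7030 → -1.70.
α₁ = Φ(-1.70) = 0.0446; rank = round(200 × 0.0446) = 9; θ*₍9₎ = 247.3.
Upper: z₀ + z₂ = 1.595; 1 − a(z₀+z₂) = 0.9761; argument = 1.5841 → 1.58; α₂ = 0.9429; rank = 189; θ*₍189₎ = 264.6.

(247.3, 264.6)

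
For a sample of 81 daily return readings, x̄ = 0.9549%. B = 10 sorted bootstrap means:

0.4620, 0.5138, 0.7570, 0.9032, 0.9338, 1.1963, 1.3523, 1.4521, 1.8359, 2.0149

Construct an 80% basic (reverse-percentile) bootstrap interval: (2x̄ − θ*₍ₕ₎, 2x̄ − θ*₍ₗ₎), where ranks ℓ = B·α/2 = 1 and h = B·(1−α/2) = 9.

Percentile endpoints at ranks 1 and 9: θ*₍1₎ = 0.4620, θ*₍9₎ = 1.8359.
Basic interval reflects these around x̄:
  lower = 2 × 0.9549 − 1.8359 = 0.0739
  upper = 2 × 0.9549 − 0.4620 = 1.4478

(0.0739, 1.4478)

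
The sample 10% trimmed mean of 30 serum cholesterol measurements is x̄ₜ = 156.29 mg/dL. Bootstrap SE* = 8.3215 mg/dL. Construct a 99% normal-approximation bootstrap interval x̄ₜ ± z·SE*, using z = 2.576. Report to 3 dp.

(134.854, 177.726)

Margin = 2.576 × 8.3215 = 21.4362
Interval: 156.29 ± 21.4362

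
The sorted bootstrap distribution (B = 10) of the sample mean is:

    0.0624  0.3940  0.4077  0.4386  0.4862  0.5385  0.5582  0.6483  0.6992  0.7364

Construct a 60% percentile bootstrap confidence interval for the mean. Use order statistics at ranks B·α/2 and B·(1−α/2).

(0.3940, 0.6483)

α = 0.40; lower rank = 10 × 0.200 = 2; upper rank = 10 × 0.800 = 8.
The 2nd smallest replicate is 0.3940; the 8th is 0.6483.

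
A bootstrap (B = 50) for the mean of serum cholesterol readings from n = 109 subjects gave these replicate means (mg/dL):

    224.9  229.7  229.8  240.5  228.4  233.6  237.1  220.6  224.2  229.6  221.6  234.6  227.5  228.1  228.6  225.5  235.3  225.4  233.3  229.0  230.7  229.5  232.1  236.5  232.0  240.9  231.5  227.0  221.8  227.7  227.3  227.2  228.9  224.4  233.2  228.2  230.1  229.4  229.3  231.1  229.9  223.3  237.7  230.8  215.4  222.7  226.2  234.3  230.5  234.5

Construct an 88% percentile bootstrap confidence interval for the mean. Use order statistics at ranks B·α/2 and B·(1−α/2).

Sorted replicates: 215.4, 220.6, 221.6, 221.8, 222.7, 223.3, 224.2, 224.4, 224.9, 225.4, 225.5, 226.2, 227.0, 227.2, 227.3, 227.5, 227.7, 228.1, 228.2, 228.4, 228.6, 228.9, 229.0, 229.3, 229.4, 229.5, 229.6, 229.7, 229.8, 229.9, 230.1, 230.5, 230.7, 230.8, 231.1, 231.5, 232.0, 232.1, 233.2, 233.3, 233.6, 234.3, 234.5, 234.6, 235.3, 236.5, 237.1, 237.7, 240.5, 240.9
α = 0.12; lower rank = 50 × 0.060 = 3; upper rank = 50 × 0.940 = 47.
The 3rd smallest replicate is 221.6; the 47th is 237.1.

(221.6, 237.1)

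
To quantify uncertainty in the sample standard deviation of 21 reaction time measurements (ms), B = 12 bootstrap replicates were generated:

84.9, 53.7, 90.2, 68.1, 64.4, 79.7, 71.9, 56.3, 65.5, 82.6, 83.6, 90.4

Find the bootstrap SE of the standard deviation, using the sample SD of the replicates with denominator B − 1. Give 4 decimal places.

Bootstrap SE is the standard deviation of the 12 replicate standard deviations.
Mean of replicates: (84.9 + 53.7 + 90.2 + 68.1 + 64.4 + 79.7 + 71.9 + 56.3 + 65.5 + 82.6 + 83.6 + 90.4) / 12 = 891.30000 / 12 = 74.27500
Sum of squared deviations: (+10.62500)² + (−20.57500)² + (+15.92500)² + (−6.17500)² + (−9.87500)² + (+5.42500)² + (−2.37500)² + (−17.97500)² + (−8.77500)² + (+8.32500)² + (+9.32500)² + (+16.12500)² = 1776.92250
Variance = 1776.92250 / 11 = 161.53841
SE* = √161.53841

SE* = 12.7098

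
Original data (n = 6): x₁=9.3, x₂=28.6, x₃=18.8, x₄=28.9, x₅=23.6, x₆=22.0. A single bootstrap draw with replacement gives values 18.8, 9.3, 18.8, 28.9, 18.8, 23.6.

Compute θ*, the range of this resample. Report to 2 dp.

θ* = 19.60

Range = 28.9 − 9.3 = 19.60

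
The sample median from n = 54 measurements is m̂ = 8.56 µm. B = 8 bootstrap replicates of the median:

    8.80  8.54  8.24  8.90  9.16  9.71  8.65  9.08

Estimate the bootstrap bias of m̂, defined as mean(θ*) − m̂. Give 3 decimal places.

bias = +0.325

mean(θ*) = (8.80 + 8.54 + 8.24 + 8.90 + 9.16 + 9.71 + 8.65 + 9.08) / 8 = 8.8850
bias = 8.8850 − 8.56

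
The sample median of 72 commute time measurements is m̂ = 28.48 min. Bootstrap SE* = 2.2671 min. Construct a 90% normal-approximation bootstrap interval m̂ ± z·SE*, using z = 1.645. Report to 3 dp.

(24.751, 32.209)

Margin = 1.645 × 2.2671 = 3.7294
Interval: 28.48 ± 3.7294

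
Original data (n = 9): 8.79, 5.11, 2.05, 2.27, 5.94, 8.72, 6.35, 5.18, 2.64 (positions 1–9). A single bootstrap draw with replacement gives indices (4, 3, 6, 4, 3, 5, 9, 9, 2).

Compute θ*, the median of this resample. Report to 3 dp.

θ* = 2.640

Resample values: 2.27, 2.05, 8.72, 2.27, 2.05, 5.94, 2.64, 2.64, 5.11.
Sorted: 2.05, 2.05, 2.27, 2.27, 2.64, 2.64, 5.11, 5.94, 8.72
Median = middle value = 2.640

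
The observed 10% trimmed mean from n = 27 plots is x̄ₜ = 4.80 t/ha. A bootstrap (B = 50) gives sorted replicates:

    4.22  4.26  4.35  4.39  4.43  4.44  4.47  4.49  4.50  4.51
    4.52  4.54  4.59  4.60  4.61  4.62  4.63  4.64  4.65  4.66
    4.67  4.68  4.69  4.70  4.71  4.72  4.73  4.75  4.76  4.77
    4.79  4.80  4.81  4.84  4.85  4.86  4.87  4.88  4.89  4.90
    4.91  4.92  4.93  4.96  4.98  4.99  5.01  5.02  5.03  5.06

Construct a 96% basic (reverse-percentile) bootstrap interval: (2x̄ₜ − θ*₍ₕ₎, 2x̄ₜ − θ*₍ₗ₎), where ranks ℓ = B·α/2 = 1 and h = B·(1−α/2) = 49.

(4.57, 5.38)

Percentile endpoints at ranks 1 and 49: θ*₍1₎ = 4.22, θ*₍49₎ = 5.03.
Basic interval reflects these around x̄ₜ:
  lower = 2 × 4.80 − 5.03 = 4.57
  upper = 2 × 4.80 − 4.22 = 5.38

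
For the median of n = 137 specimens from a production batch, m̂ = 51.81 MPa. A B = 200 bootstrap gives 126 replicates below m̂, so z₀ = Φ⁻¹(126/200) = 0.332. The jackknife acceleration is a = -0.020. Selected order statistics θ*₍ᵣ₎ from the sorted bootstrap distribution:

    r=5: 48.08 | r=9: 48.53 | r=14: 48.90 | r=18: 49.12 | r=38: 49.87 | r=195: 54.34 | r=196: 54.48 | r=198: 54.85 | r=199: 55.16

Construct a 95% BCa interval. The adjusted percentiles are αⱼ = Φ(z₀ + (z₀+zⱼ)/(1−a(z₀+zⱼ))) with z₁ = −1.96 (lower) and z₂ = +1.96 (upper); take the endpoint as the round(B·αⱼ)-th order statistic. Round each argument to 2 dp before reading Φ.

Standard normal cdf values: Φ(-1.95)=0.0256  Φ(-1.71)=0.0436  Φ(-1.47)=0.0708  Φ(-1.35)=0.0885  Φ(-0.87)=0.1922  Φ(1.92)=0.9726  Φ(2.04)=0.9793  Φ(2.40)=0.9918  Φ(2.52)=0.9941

(49.12, 55.16)

Lower: z₀ + z₁ = 0.332 + (-1.960) = -1.628; 1 − a(z₀+z₁) = 1 − (-0.020)(-1.628) = 0.9674; argument = 0.332 + (-1.628)/0.9674 = -1.3508 → -1.35.
α₁ = Φ(-1.35) = 0.0885; rank = round(200 × 0.0885) = 18; θ*₍18₎ = 49.12.
Upper: z₀ + z₂ = 2.292; 1 − a(z₀+z₂) = 1.0458; argument = 2.5235 → 2.52; α₂ = 0.9941; rank = 199; θ*₍199₎ = 55.16.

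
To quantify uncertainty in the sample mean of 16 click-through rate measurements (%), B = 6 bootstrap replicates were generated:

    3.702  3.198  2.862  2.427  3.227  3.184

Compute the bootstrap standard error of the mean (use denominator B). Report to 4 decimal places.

Bootstrap SE is the standard deviation of the 6 replicate means.
Mean of replicates: (3.702 + 3.198 + 2.862 + 2.427 + 3.227 + 3.184) / 6 = 18.60000 / 6 = 3.10000
Sum of squared deviations: (+0.60200)² + (+0.09800)² + (−0.23800)² + (−0.67300)² + (+0.12700)² + (+0.08400)² = 0.90477
Variance = 0.90477 / 6 = 0.15079
SE* = √0.15079

SE* = 0.3883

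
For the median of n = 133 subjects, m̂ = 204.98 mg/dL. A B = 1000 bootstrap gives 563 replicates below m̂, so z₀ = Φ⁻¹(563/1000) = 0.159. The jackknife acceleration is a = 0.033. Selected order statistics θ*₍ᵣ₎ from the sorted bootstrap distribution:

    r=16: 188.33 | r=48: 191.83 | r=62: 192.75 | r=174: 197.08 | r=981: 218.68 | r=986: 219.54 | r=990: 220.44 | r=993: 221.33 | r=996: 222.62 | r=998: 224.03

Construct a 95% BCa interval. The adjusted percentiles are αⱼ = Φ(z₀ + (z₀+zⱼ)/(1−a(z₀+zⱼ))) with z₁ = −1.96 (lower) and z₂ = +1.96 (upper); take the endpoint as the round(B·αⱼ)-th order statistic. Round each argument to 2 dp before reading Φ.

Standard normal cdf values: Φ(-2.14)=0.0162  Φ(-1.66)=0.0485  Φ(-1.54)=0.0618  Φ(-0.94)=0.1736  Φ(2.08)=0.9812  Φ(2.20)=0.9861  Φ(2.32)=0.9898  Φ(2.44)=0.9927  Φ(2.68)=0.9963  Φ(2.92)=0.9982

(192.75, 221.33)

Lower: z₀ + z₁ = 0.159 + (-1.960) = -1.801; 1 − a(z₀+z₁) = 1 − (0.033)(-1.801) = 1.0594; argument = 0.159 + (-1.801)/1.0594 = -1.5410 → -1.54.
α₁ = Φ(-1.54) = 0.0618; rank = round(1000 × 0.0618) = 62; θ*₍62₎ = 192.75.
Upper: z₀ + z₂ = 2.119; 1 − a(z₀+z₂) = 0.9301; argument = 2.4373 → 2.44; α₂ = 0.9927; rank = 993; θ*₍993₎ = 221.33.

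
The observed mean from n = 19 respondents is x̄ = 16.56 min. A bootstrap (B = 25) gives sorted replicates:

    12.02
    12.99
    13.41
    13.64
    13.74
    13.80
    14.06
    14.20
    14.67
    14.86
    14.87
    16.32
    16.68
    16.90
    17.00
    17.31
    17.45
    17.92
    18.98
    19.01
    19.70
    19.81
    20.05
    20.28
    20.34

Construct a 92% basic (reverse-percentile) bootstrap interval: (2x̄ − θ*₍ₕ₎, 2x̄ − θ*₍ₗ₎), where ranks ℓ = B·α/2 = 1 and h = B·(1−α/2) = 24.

(12.84, 21.10)

Percentile endpoints at ranks 1 and 24: θ*₍1₎ = 12.02, θ*₍24₎ = 20.28.
Basic interval reflects these around x̄:
  lower = 2 × 16.56 − 20.28 = 12.84
  upper = 2 × 16.56 − 12.02 = 21.10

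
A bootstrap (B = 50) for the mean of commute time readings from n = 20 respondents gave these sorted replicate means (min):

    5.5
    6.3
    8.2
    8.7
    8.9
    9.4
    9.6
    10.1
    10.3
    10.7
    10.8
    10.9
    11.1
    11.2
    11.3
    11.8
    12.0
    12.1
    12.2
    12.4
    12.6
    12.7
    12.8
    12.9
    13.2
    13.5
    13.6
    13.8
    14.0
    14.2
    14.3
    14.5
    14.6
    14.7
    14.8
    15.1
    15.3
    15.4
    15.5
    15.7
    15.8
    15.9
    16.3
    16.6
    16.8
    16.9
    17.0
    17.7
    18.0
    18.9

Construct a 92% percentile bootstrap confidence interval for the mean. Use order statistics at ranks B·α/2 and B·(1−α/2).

(6.3, 17.7)

α = 0.08; lower rank = 50 × 0.040 = 2; upper rank = 50 × 0.960 = 48.
The 2nd smallest replicate is 6.3; the 48th is 17.7.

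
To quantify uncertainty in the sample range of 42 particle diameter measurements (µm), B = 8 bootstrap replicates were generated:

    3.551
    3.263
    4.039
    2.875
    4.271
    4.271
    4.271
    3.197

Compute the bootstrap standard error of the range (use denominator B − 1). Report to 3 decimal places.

SE* = 0.565

Bootstrap SE is the standard deviation of the 8 replicate ranges.
Mean of replicates: (3.551 + 3.263 + 4.039 + 2.875 + 4.271 + 4.271 + 4.271 + 3.197) / 8 = 29.7380 / 8 = 3.7172
Sum of squared deviations: (−0.1662)² + (−0.4543)² + (+0.3217)² + (−0.8422)² + (+0.5537)² + (+0.5537)² + (+0.5537)² + (−0.5202)² = 2.2375
Variance = 2.2375 / 7 = 0.3196
SE* = √0.3196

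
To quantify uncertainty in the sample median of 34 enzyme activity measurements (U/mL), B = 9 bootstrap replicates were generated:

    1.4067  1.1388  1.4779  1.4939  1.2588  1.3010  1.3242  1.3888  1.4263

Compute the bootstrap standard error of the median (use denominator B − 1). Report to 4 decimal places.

Bootstrap SE is the standard deviation of the 9 replicate medians.
Mean of replicates: (1.4067 + 1.1388 + 1.4779 + 1.4939 + 1.2588 + 1.3010 + 1.3242 + 1.3888 + 1.4263) / 9 = 12.21640 / 9 = 1.35738
Sum of squared deviations: (+0.04932)² + (−0.21858)² + (+0.12052)² + (+0.13652)² + (−0.09858)² + (−0.05638)² + (−0.03318)² + (+0.03142)² + (+0.06892)² = 0.10311
Variance = 0.10311 / 8 = 0.01289
SE* = √0.01289

SE* = 0.1135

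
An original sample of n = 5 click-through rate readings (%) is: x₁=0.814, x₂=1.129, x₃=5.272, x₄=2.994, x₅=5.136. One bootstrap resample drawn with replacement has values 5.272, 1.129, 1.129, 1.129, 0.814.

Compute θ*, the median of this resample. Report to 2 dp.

θ* = 1.13

Sorted: 0.814, 1.129, 1.129, 1.129, 5.272
Median = middle value = 1.13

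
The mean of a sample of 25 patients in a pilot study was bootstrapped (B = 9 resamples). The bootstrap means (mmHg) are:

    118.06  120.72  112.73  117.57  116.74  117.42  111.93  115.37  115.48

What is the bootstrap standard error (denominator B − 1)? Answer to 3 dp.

SE* = 2.716

Bootstrap SE is the standard deviation of the 9 replicate means.
Mean of replicates: (118.06 + 120.72 + 112.73 + 117.57 + 116.74 + 117.42 + 111.93 + 115.37 + 115.48) / 9 = 1046.0200 / 9 = 116.2244
Sum of squared deviations: (+1.8356)² + (+4.4956)² + (−3.4944)² + (+1.3456)² + (+0.5156)² + (+1.1956)² + (−4.2944)² + (−0.8544)² + (−0.7444)² = 59.0226
Variance = 59.0226 / 8 = 7.3778
SE* = √7.3778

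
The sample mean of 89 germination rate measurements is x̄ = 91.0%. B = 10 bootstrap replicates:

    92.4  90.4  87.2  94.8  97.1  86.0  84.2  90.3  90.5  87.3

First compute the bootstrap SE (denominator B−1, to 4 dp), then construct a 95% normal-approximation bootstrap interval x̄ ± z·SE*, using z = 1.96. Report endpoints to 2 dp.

(83.15, 98.85)

Mean of replicates = 90.0200; sum of squared deviations = 144.4760; SE* = √(144.4760/9) = 4.0066
Margin = 1.96 × 4.0066 = 7.853
Interval: 91.0 ± 7.853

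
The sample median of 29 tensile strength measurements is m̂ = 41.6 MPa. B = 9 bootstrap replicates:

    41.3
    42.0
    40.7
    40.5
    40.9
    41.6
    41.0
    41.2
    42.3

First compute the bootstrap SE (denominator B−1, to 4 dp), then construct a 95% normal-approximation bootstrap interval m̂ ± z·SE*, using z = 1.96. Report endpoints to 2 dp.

(40.43, 42.77)

Mean of replicates = 41.2778; sum of squared deviations = 2.8356; SE* = √(2.8356/8) = 0.5954
Margin = 1.96 × 0.5954 = 1.167
Interval: 41.6 ± 1.167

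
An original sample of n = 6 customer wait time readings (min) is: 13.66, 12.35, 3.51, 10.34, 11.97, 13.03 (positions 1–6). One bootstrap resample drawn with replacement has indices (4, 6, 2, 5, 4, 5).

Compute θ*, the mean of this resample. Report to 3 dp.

Resample values: 10.34, 13.03, 12.35, 11.97, 10.34, 11.97.
Mean = (10.34 + 13.03 + 12.35 + 11.97 + 10.34 + 11.97) / 6 = 70.000 / 6 = 11.667

θ* = 11.667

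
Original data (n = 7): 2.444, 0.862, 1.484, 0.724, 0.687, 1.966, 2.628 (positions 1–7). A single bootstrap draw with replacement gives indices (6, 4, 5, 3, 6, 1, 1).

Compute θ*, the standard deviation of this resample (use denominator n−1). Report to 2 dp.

Resample values: 1.966, 0.724, 0.687, 1.484, 1.966, 2.444, 2.444.
Mean = 1.6736; sum of squared deviations = 3.2691
s² = 3.2691 / 6 = 0.5448
s = √0.5448 = 0.74

θ* = 0.74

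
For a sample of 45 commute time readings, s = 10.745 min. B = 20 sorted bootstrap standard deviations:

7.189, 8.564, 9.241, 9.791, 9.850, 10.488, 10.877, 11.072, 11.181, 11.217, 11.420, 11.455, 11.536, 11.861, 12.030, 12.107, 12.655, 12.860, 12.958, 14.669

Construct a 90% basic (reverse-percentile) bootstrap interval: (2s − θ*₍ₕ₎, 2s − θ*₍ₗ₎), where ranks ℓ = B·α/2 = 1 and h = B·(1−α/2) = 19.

(8.532, 14.301)

Percentile endpoints at ranks 1 and 19: θ*₍1₎ = 7.189, θ*₍19₎ = 12.958.
Basic interval reflects these around s:
  lower = 2 × 10.745 − 12.958 = 8.532
  upper = 2 × 10.745 − 7.189 = 14.301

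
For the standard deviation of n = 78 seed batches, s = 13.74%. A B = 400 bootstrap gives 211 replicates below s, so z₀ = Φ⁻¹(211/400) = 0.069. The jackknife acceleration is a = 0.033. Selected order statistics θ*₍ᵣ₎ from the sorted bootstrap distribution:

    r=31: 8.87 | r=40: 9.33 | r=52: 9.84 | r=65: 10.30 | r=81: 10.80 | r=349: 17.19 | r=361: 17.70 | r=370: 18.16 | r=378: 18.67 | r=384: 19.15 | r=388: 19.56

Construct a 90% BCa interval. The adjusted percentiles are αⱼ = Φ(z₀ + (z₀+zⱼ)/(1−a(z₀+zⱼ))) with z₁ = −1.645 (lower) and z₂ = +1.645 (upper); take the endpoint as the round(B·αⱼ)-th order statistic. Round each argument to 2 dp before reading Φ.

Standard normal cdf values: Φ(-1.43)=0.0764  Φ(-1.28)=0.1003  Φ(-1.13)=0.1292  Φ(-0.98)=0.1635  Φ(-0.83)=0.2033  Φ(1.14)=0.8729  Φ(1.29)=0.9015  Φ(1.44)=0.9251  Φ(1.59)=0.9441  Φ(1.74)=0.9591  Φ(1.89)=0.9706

(8.87, 19.56)

Lower: z₀ + z₁ = 0.069 + (-1.645) = -1.576; 1 − a(z₀+z₁) = 1 − (0.033)(-1.576) = 1.0520; argument = 0.069 + (-1.576)/1.0520 = -1.4291 → -1.43.
α₁ = Φ(-1.43) = 0.0764; rank = round(400 × 0.0764) = 31; θ*₍31₎ = 8.87.
Upper: z₀ + z₂ = 1.714; 1 − a(z₀+z₂) = 0.9434; argument = 1.8858 → 1.89; α₂ = 0.9706; rank = 388; θ*₍388₎ = 19.56.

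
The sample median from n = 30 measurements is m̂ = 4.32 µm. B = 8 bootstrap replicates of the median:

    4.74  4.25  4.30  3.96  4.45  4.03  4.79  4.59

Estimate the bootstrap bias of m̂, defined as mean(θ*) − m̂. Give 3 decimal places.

mean(θ*) = (4.74 + 4.25 + 4.30 + 3.96 + 4.45 + 4.03 + 4.79 + 4.59) / 8 = 4.3887
bias = 4.3887 − 4.32

bias = +0.069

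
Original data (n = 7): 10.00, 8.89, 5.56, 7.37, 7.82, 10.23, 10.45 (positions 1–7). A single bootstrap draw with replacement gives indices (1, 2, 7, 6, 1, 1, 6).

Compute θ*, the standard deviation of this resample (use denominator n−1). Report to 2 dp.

θ* = 0.51

Resample values: 10.00, 8.89, 10.45, 10.23, 10.00, 10.00, 10.23.
Mean = 9.9714; sum of squared deviations = 1.5347
s² = 1.5347 / 6 = 0.2558
s = √0.2558 = 0.51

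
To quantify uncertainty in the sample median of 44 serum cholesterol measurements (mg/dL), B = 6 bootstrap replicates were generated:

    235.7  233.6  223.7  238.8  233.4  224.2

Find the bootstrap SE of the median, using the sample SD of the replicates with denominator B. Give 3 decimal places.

Bootstrap SE is the standard deviation of the 6 replicate medians.
Mean of replicates: (235.7 + 233.6 + 223.7 + 238.8 + 233.4 + 224.2) / 6 = 1389.4000 / 6 = 231.5667
Sum of squared deviations: (+4.1333)² + (+2.0333)² + (−7.8667)² + (+7.2333)² + (+1.8333)² + (−7.3667)² = 193.0533
Variance = 193.0533 / 6 = 32.1756
SE* = √32.1756

SE* = 5.672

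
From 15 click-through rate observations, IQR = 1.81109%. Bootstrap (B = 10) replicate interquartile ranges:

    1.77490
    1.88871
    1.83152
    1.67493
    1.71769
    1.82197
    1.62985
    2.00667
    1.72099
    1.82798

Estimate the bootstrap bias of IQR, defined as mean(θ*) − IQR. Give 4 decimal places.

bias = −0.0216

mean(θ*) = (1.77490 + 1.88871 + 1.83152 + 1.67493 + 1.71769 + 1.82197 + 1.62985 + 2.00667 + 1.72099 + 1.82798) / 10 = 1.78952
bias = 1.78952 − 1.81109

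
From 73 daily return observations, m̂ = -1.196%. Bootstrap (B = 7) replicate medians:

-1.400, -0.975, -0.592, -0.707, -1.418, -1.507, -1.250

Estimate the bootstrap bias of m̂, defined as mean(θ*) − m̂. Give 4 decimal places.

bias = +0.0747

mean(θ*) = ((-1.400) + (-0.975) + (-0.592) + (-0.707) + (-1.418) + (-1.507) + (-1.250)) / 7 = -1.12129
bias = -1.12129 − -1.196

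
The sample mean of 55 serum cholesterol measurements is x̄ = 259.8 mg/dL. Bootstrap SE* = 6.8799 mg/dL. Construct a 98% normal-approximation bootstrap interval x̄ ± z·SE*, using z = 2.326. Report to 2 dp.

(243.80, 275.80)

Margin = 2.326 × 6.8799 = 16.003
Interval: 259.8 ± 16.003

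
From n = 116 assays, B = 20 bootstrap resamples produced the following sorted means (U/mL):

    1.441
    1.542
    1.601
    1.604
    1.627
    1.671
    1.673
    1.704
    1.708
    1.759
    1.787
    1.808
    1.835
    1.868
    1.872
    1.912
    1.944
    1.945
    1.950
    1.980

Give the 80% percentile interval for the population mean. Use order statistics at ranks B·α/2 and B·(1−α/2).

(1.542, 1.945)

α = 0.20; lower rank = 20 × 0.100 = 2; upper rank = 20 × 0.900 = 18.
The 2nd smallest replicate is 1.542; the 18th is 1.945.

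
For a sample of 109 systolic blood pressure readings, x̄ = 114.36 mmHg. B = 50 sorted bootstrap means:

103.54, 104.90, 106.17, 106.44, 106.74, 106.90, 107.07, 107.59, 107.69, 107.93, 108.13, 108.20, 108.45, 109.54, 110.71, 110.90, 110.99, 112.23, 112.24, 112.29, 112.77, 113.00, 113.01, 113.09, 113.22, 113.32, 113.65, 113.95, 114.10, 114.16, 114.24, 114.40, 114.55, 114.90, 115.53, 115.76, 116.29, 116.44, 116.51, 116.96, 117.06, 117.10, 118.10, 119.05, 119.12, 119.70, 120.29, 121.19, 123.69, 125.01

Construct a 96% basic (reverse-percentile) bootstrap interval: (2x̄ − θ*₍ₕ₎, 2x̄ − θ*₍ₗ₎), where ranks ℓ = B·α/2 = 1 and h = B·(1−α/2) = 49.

(105.03, 125.18)

Percentile endpoints at ranks 1 and 49: θ*₍1₎ = 103.54, θ*₍49₎ = 123.69.
Basic interval reflects these around x̄:
  lower = 2 × 114.36 − 123.69 = 105.03
  upper = 2 × 114.36 − 103.54 = 125.18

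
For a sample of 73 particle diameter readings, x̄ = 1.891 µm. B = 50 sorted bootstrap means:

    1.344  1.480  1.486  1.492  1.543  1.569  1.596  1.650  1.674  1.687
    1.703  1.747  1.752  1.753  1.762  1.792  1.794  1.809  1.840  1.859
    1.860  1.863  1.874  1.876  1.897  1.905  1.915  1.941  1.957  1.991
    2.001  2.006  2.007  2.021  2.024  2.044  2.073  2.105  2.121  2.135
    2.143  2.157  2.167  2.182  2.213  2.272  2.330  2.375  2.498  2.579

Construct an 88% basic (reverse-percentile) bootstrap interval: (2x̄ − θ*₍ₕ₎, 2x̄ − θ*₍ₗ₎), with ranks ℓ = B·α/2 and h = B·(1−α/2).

Percentile endpoints at ranks 3 and 47: θ*₍3₎ = 1.486, θ*₍47₎ = 2.330.
Basic interval reflects these around x̄:
  lower = 2 × 1.891 − 2.330 = 1.452
  upper = 2 × 1.891 − 1.486 = 2.296

(1.452, 2.296)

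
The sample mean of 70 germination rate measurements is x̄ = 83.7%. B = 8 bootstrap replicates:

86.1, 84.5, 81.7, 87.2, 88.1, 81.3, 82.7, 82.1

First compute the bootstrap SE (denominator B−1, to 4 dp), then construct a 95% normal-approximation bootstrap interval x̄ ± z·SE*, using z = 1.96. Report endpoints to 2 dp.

(78.50, 88.90)

Mean of replicates = 84.2125; sum of squared deviations = 49.2287; SE* = √(49.2287/7) = 2.6519
Margin = 1.96 × 2.6519 = 5.198
Interval: 83.7 ± 5.198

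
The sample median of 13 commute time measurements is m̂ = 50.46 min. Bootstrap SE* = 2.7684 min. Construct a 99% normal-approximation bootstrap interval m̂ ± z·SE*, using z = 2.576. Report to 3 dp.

Margin = 2.576 × 2.7684 = 7.1314
Interval: 50.46 ± 7.1314

(43.329, 57.591)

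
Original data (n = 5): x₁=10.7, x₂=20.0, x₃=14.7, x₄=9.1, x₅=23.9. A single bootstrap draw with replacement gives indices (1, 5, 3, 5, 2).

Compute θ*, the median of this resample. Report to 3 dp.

θ* = 20.000

Resample values: 10.7, 23.9, 14.7, 23.9, 20.0.
Sorted: 10.7, 14.7, 20.0, 23.9, 23.9
Median = middle value = 20.000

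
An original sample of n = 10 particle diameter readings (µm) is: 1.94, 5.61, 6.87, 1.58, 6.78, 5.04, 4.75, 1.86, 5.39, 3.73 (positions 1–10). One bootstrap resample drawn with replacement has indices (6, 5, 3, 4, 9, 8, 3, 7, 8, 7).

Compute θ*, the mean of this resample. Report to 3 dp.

θ* = 4.575

Resample values: 5.04, 6.78, 6.87, 1.58, 5.39, 1.86, 6.87, 4.75, 1.86, 4.75.
Mean = (5.04 + 6.78 + 6.87 + 1.58 + 5.39 + 1.86 + 6.87 + 4.75 + 1.86 + 4.75) / 10 = 45.750 / 10 = 4.575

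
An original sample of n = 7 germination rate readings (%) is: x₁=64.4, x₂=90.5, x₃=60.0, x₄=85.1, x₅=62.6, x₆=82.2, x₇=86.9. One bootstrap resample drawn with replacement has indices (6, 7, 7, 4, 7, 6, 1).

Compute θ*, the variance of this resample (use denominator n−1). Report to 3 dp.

Resample values: 82.2, 86.9, 86.9, 85.1, 86.9, 82.2, 64.4.
Mean = 82.0857; sum of squared deviations = 391.4286
s² = 391.4286 / 6 = 65.2381

θ* = 65.238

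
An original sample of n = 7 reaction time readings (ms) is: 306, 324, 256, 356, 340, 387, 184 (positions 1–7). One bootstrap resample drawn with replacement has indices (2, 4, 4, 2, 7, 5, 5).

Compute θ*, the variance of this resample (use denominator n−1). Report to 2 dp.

Resample values: 324, 356, 356, 324, 184, 340, 340.
Mean = 317.7143; sum of squared deviations = 21883.4286
s² = 21883.4286 / 6 = 3647.2381

θ* = 3647.24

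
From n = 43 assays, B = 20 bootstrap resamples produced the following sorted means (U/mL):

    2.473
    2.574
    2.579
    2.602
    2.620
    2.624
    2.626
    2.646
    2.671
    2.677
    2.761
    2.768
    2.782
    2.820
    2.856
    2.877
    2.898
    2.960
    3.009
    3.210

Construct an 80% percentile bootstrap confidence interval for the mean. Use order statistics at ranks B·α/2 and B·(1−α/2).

(2.574, 2.960)

α = 0.20; lower rank = 20 × 0.100 = 2; upper rank = 20 × 0.900 = 18.
The 2nd smallest replicate is 2.574; the 18th is 2.960.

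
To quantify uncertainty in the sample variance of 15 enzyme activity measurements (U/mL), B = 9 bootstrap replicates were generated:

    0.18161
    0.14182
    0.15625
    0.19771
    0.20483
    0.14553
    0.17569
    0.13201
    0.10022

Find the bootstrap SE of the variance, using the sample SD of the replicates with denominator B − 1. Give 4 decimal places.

Bootstrap SE is the standard deviation of the 9 replicate variances.
Mean of replicates: (0.18161 + 0.14182 + 0.15625 + 0.19771 + 0.20483 + 0.14553 + 0.17569 + 0.13201 + 0.10022) / 9 = 1.435670 / 9 = 0.159519
Sum of squared deviations: (+0.022091)² + (−0.017699)² + (−0.003269)² + (+0.038191)² + (+0.045311)² + (−0.013989)² + (+0.016171)² + (−0.027509)² + (−0.059299)² = 0.009054
Variance = 0.009054 / 8 = 0.001132
SE* = √0.001132

SE* = 0.0336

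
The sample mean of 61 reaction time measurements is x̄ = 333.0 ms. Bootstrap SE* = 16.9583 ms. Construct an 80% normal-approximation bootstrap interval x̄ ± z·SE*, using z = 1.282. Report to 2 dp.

(311.26, 354.74)

Margin = 1.282 × 16.9583 = 21.741
Interval: 333.0 ± 21.741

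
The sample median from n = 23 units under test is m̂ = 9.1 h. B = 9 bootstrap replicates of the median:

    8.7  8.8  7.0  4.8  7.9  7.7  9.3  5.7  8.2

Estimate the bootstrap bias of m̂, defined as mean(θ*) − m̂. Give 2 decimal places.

bias = −1.53

mean(θ*) = (8.7 + 8.8 + 7.0 + 4.8 + 7.9 + 7.7 + 9.3 + 5.7 + 8.2) / 9 = 7.567
bias = 7.567 − 9.1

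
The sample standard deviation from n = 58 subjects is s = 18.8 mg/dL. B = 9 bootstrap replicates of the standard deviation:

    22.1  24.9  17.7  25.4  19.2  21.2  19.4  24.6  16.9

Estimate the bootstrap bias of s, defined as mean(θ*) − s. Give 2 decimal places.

mean(θ*) = (22.1 + 24.9 + 17.7 + 25.4 + 19.2 + 21.2 + 19.4 + 24.6 + 16.9) / 9 = 21.267
bias = 21.267 − 18.8

bias = +2.47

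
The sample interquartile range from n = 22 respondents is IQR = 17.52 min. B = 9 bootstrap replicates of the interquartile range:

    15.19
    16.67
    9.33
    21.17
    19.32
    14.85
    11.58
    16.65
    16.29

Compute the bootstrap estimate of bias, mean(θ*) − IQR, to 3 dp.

bias = −1.848

mean(θ*) = (15.19 + 16.67 + 9.33 + 21.17 + 19.32 + 14.85 + 11.58 + 16.65 + 16.29) / 9 = 15.6722
bias = 15.6722 − 17.52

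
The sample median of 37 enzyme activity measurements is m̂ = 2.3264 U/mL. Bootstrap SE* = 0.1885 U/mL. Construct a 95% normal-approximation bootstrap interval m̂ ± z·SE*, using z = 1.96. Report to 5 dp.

Margin = 1.96 × 0.1885 = 0.369460
Interval: 2.3264 ± 0.369460

(1.95694, 2.69586)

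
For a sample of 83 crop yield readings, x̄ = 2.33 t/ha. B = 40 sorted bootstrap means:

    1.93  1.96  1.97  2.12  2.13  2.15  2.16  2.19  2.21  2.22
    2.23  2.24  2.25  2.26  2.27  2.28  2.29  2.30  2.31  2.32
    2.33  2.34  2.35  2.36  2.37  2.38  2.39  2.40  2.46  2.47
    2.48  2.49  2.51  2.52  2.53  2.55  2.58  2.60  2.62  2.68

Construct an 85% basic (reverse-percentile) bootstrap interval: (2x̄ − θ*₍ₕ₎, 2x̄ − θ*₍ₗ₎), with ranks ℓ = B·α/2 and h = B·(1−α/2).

Percentile endpoints at ranks 3 and 37: θ*₍3₎ = 1.97, θ*₍37₎ = 2.58.
Basic interval reflects these around x̄:
  lower = 2 × 2.33 − 2.58 = 2.08
  upper = 2 × 2.33 − 1.97 = 2.69

(2.08, 2.69)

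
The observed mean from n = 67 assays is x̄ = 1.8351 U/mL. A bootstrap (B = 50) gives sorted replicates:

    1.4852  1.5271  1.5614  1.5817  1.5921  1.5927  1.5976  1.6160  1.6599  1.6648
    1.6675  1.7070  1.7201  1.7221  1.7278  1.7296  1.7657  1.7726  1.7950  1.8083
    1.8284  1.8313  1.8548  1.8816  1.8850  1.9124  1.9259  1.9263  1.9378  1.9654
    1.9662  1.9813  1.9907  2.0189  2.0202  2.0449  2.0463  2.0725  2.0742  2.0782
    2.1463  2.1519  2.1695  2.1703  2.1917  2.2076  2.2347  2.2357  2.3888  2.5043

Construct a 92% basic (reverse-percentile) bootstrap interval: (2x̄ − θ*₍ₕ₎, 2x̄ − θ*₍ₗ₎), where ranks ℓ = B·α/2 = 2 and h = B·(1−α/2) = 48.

Percentile endpoints at ranks 2 and 48: θ*₍2₎ = 1.5271, θ*₍48₎ = 2.2357.
Basic interval reflects these around x̄:
  lower = 2 × 1.8351 − 2.2357 = 1.4345
  upper = 2 × 1.8351 − 1.5271 = 2.1431

(1.4345, 2.1431)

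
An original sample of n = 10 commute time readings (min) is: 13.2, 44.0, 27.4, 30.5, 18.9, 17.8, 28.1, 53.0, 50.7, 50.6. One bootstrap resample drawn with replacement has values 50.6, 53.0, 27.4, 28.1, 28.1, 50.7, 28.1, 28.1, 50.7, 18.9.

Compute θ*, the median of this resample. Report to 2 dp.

θ* = 28.10

Sorted: 18.9, 27.4, 28.1, 28.1, 28.1, 28.1, 50.6, 50.7, 50.7, 53.0
Median = average of the two middle values = 28.10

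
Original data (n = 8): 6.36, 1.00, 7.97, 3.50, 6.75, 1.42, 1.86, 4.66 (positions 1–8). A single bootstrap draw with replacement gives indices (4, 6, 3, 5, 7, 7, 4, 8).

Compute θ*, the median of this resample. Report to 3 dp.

Resample values: 3.50, 1.42, 7.97, 6.75, 1.86, 1.86, 3.50, 4.66.
Sorted: 1.42, 1.86, 1.86, 3.50, 3.50, 4.66, 6.75, 7.97
Median = average of the two middle values = 3.500

θ* = 3.500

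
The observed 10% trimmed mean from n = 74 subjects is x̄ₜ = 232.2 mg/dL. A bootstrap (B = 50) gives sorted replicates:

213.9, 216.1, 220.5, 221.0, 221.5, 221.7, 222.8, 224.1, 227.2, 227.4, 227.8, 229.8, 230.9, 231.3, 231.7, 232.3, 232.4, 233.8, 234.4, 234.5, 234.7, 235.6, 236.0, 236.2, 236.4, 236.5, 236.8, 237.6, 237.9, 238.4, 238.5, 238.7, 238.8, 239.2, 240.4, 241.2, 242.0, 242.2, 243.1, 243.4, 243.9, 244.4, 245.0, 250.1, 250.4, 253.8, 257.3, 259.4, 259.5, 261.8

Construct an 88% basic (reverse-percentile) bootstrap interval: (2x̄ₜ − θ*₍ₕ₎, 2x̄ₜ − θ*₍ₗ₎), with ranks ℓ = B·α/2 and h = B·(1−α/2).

Percentile endpoints at ranks 3 and 47: θ*₍3₎ = 220.5, θ*₍47₎ = 257.3.
Basic interval reflects these around x̄ₜ:
  lower = 2 × 232.2 − 257.3 = 207.1
  upper = 2 × 232.2 − 220.5 = 243.9

(207.1, 243.9)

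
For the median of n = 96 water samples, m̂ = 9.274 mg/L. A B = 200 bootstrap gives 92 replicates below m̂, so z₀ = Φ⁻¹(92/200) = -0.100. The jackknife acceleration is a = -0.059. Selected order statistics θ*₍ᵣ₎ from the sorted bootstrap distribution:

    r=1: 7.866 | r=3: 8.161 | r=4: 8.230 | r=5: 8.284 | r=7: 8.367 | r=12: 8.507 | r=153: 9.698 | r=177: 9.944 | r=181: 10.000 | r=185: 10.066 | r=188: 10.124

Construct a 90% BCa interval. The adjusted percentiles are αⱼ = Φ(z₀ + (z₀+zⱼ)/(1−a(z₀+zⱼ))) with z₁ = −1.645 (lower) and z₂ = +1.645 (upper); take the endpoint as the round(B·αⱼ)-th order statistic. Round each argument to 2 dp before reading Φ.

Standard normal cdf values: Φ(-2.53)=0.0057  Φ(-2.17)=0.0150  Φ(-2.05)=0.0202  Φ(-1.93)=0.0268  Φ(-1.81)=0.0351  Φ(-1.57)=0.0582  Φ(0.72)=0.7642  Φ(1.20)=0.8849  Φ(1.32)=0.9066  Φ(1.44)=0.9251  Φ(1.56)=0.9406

Lower: z₀ + z₁ = -0.100 + (-1.645) = -1.745; 1 − a(z₀+z₁) = 1 − (-0.059)(-1.745) = 0.8970; argument = -0.100 + (-1.745)/0.8970 = -2.0453 → -2.05.
α₁ = Φ(-2.05) = 0.0202; rank = round(200 × 0.0202) = 4; θ*₍4₎ = 8.230.
Upper: z₀ + z₂ = 1.545; 1 − a(z₀+z₂) = 1.0912; argument = 1.3159 → 1.32; α₂ = 0.9066; rank = 181; θ*₍181₎ = 10.000.

(8.230, 10.000)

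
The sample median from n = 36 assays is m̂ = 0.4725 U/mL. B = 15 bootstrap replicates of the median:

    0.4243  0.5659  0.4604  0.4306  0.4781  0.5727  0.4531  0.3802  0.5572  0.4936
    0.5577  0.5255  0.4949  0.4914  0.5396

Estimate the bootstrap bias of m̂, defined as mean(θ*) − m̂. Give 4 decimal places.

mean(θ*) = (0.4243 + 0.5659 + 0.4604 + 0.4306 + 0.4781 + 0.5727 + 0.4531 + 0.3802 + 0.5572 + 0.4936 + 0.5577 + 0.5255 + 0.4949 + 0.4914 + 0.5396) / 15 = 0.49501
bias = 0.49501 − 0.4725

bias = +0.0225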